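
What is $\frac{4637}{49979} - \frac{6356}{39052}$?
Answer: $- \frac{34145600}{487944977} \approx -0.069978$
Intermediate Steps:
$\frac{4637}{49979} - \frac{6356}{39052} = 4637 \cdot \frac{1}{49979} - \frac{1589}{9763} = \frac{4637}{49979} - \frac{1589}{9763} = - \frac{34145600}{487944977}$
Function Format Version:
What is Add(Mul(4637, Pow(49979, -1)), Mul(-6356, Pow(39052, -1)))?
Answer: Rational(-34145600, 487944977) ≈ -0.069978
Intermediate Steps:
Add(Mul(4637, Pow(49979, -1)), Mul(-6356, Pow(39052, -1))) = Add(Mul(4637, Rational(1, 49979)), Mul(-6356, Rational(1, 39052))) = Add(Rational(4637, 49979), Rational(-1589, 9763)) = Rational(-34145600, 487944977)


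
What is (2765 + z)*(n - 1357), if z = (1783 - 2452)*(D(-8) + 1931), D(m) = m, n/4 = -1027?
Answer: 7015540730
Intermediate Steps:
n = -4108 (n = 4*(-1027) = -4108)
z = -1286487 (z = (1783 - 2452)*(-8 + 1931) = -669*1923 = -1286487)
(2765 + z)*(n - 1357) = (2765 - 1286487)*(-4108 - 1357) = -1283722*(-5465) = 7015540730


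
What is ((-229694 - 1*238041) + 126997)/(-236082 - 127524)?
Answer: 170369/181803 ≈ 0.93711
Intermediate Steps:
((-229694 - 1*238041) + 126997)/(-236082 - 127524) = ((-229694 - 238041) + 126997)/(-363606) = (-467735 + 126997)*(-1/363606) = -340738*(-1/363606) = 170369/181803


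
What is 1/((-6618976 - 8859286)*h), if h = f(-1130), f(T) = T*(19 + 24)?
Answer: 1/752088750580 ≈ 1.3296e-12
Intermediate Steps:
f(T) = 43*T (f(T) = T*43 = 43*T)
h = -48590 (h = 43*(-1130) = -48590)
1/((-6618976 - 8859286)*h) = 1/(-6618976 - 8859286*(-48590)) = -1/48590/(-15478262) = -1/15478262*(-1/48590) = 1/752088750580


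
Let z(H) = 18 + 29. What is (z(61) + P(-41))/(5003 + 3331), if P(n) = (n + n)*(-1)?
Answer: 43/2778 ≈ 0.015479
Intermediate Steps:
P(n) = -2*n (P(n) = (2*n)*(-1) = -2*n)
z(H) = 47
(z(61) + P(-41))/(5003 + 3331) = (47 - 2*(-41))/(5003 + 3331) = (47 + 82)/8334 = 129*(1/8334) = 43/2778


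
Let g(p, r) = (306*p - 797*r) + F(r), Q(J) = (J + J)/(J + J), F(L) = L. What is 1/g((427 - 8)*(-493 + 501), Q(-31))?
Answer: 1/1024916 ≈ 9.7569e-7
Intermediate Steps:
Q(J) = 1 (Q(J) = (2*J)/((2*J)) = (2*J)*(1/(2*J)) = 1)
g(p, r) = -796*r + 306*p (g(p, r) = (306*p - 797*r) + r = (-797*r + 306*p) + r = -796*r + 306*p)
1/g((427 - 8)*(-493 + 501), Q(-31)) = 1/(-796*1 + 306*((427 - 8)*(-493 + 501))) = 1/(-796 + 306*(419*8)) = 1/(-796 + 306*3352) = 1/(-796 + 1025712) = 1/1024916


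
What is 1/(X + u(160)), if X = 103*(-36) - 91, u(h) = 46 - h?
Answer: -1/3913 ≈ -0.00025556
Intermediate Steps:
X = -3799 (X = -3708 - 91 = -3799)
1/(X + u(160)) = 1/(-3799 + (46 - 1*160)) = 1/(-3799 + (46 - 160)) = 1/(-3799 - 114) = 1/(-3913) = -1/3913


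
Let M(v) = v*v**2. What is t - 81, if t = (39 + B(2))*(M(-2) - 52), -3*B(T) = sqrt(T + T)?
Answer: -2381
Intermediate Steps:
M(v) = v**3
B(T) = -sqrt(2)*sqrt(T)/3 (B(T) = -sqrt(T + T)/3 = -sqrt(2)*sqrt(T)/3)
t = -2300 (t = (39 - sqrt(2)*sqrt(2)/3)*((-2)**3 - 52) = (39 - 2/3)*(-8 - 52) = (115/3)*(-60) = -2300)
t - 81 = -2300 - 81 = -2381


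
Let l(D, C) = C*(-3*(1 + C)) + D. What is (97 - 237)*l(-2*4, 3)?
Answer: 6160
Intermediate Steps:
l(D, C) = D + C*(-3 - 3*C) (l(D, C) = C*(-3 - 3*C) + D = D + C*(-3 - 3*C))
(97 - 237)*l(-2*4, 3) = (97 - 237)*(-2*4 - 3*3 - 3*3**2) = -140*(-8 - 9 - 3*9) = -140*(-8 - 9 - 27) = -140*(-44) = 6160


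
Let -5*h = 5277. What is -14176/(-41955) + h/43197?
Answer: 37872091/120822009 ≈ 0.31345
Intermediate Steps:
h = -5277/5 (h = -1/5*5277 = -5277/5 ≈ -1055.4)
-14176/(-41955) + h/43197 = -14176/(-41955) - 5277/5/43197 = -14176*(-1/41955) - 5277/5*1/43197 = 14176/41955 - 1759/71995 = 37872091/120822009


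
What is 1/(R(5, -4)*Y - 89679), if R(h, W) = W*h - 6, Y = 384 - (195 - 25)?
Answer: -1/95243 ≈ -1.0499e-5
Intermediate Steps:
Y = 214 (Y = 384 - 1*170 = 384 - 170 = 214)
R(h, W) = -6 + W*h
1/(R(5, -4)*Y - 89679) = 1/((-6 - 4*5)*214 - 89679) = 1/((-6 - 20)*214 - 89679) = 1/(-26*214 - 89679) = 1/(-5564 - 89679) = 1/(-95243) = -1/95243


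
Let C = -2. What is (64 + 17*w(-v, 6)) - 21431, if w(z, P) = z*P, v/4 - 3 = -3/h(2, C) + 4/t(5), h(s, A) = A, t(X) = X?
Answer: -117647/5 ≈ -23529.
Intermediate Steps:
v = 106/5 (v = 12 + 4*(-3/(-2) + 4/5) = 12 + 4*(-3*(-½) + 4*(⅕)) = 12 + 4*(3/2 + ⅘) = 12 + 4*(23/10) = 12 + 46/5 = 106/5 ≈ 21.200)
w(z, P) = P*z
(64 + 17*w(-v, 6)) - 21431 = (64 + 17*(6*(-1*106/5))) - 21431 = (64 + 17*(6*(-106/5))) - 21431 = (64 + 17*(-636/5)) - 21431 = (64 - 10812/5) - 21431 = -10492/5 - 21431 = -117647/5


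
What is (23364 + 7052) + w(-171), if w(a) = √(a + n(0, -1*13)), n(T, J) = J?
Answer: 30416 + 2*I*√46 ≈ 30416.0 + 13.565*I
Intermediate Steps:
w(a) = √(-13 + a) (w(a) = √(a - 1*13) = √(a - 13) = √(-13 + a))
(23364 + 7052) + w(-171) = (23364 + 7052) + √(-13 - 171) = 30416 + √(-184) = 30416 + 2*I*√46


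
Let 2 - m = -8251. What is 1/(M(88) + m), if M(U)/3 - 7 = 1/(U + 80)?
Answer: 56/463345 ≈ 0.00012086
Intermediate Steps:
m = 8253 (m = 2 - 1*(-8251) = 2 + 8251 = 8253)
M(U) = 21 + 3/(80 + U) (M(U) = 21 + 3/(U + 80) = 21 + 3/(80 + U))
1/(M(88) + m) = 1/(3*(561 + 7*88)/(80 + 88) + 8253) = 1/(3*(561 + 616)/168 + 8253) = 1/(3*(1/168)*1177 + 8253) = 1/(1177/56 + 8253) = 1/(463345/56) = 56/463345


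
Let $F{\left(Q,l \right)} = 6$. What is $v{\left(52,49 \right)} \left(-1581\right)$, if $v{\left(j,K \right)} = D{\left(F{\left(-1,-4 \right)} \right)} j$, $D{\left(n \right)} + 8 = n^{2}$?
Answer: $-2301936$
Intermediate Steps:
$D{\left(n \right)} = -8 + n^{2}$
$v{\left(j,K \right)} = 28 j$ ($v{\left(j,K \right)} = \left(-8 + 6^{2}\right) j = \left(-8 + 36\right) j = 28 j$)
$v{\left(52,49 \right)} \left(-1581\right) = 28 \cdot 52 \left(-1581\right) = 1456 \left(-1581\right) = -2301936$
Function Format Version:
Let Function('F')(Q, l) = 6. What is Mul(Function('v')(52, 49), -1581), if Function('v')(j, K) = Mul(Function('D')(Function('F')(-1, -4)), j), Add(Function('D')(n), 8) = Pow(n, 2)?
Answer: -2301936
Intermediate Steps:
Function('D')(n) = Add(-8, Pow(n, 2))
Function('v')(j, K) = Mul(28, j) (Function('v')(j, K) = Mul(Add(-8, Pow(6, 2)), j) = Mul(Add(-8, 36), j) = Mul(28, j))
Mul(Function('v')(52, 49), -1581) = Mul(Mul(28, 52), -1581) = Mul(1456, -1581) = -2301936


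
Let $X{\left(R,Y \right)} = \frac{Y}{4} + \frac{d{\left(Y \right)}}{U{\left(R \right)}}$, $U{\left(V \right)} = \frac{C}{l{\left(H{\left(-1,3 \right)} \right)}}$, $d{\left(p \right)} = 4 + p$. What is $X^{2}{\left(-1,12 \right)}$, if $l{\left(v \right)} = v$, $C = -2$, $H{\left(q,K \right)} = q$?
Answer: $121$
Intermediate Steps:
$U{\left(V \right)} = 2$ ($U{\left(V \right)} = - \frac{2}{-1} = \left(-2\right) \left(-1\right) = 2$)
$X{\left(R,Y \right)} = 2 + \frac{3 Y}{4}$ ($X{\left(R,Y \right)} = \frac{Y}{4} + \frac{4 + Y}{2} = Y \frac{1}{4} + \left(4 + Y\right) \frac{1}{2} = \frac{Y}{4} + \left(2 + \frac{Y}{2}\right) = 2 + \frac{3 Y}{4}$)
$X^{2}{\left(-1,12 \right)} = \left(2 + \frac{3}{4} \cdot 12\right)^{2} = \left(2 + 9\right)^{2} = 11^{2} = 121$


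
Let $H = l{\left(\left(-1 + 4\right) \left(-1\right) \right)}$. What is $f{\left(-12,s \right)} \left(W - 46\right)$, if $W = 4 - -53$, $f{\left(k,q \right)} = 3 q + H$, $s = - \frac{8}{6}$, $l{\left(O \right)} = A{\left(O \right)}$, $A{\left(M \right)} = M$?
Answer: $-77$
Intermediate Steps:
$l{\left(O \right)} = O$
$H = -3$ ($H = \left(-1 + 4\right) \left(-1\right) = 3 \left(-1\right) = -3$)
$s = - \frac{4}{3}$ ($s = \left(-8\right) \frac{1}{6} = - \frac{4}{3} \approx -1.3333$)
$f{\left(k,q \right)} = -3 + 3 q$ ($f{\left(k,q \right)} = 3 q - 3 = -3 + 3 q$)
$W = 57$ ($W = 4 + 53 = 57$)
$f{\left(-12,s \right)} \left(W - 46\right) = \left(-3 + 3 \left(- \frac{4}{3}\right)\right) \left(57 - 46\right) = \left(-3 - 4\right) 11 = \left(-7\right) 11 = -77$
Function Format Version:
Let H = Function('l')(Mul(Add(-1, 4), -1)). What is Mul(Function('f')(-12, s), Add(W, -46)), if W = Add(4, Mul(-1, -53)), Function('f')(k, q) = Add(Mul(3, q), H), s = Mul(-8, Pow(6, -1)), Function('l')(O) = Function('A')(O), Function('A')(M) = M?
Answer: -77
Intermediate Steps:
Function('l')(O) = O
H = -3 (H = Mul(Add(-1, 4), -1) = Mul(3, -1) = -3)
s = Rational(-4, 3) (s = Mul(-8, Rational(1, 6)) = Rational(-4, 3) ≈ -1.3333)
Function('f')(k, q) = Add(-3, Mul(3, q)) (Function('f')(k, q) = Add(Mul(3, q), -3) = Add(-3, Mul(3, q)))
W = 57 (W = Add(4, 53) = 57)
Mul(Function('f')(-12, s), Add(W, -46)) = Mul(Add(-3, Mul(3, Rational(-4, 3))), Add(57, -46)) = Mul(Add(-3, -4), 11) = Mul(-7, 11) = -77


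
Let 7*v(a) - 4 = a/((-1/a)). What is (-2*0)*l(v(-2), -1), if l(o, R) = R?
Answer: 0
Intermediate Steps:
v(a) = 4/7 - a**2/7 (v(a) = 4/7 + (a/((-1/a)))/7 = 4/7 + (a*(-a))/7 = 4/7 + (-a**2)/7 = 4/7 - a**2/7)
(-2*0)*l(v(-2), -1) = -2*0*(-1) = 0*(-1) = 0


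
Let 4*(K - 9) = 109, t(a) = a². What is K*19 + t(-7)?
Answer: 2951/4 ≈ 737.75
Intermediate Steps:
K = 145/4 (K = 9 + (¼)*109 = 9 + 109/4 = 145/4 ≈ 36.250)
K*19 + t(-7) = (145/4)*19 + (-7)² = 2755/4 + 49 = 2951/4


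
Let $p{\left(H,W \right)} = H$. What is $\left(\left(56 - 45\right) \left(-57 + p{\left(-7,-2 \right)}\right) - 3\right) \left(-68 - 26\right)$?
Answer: $66458$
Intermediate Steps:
$\left(\left(56 - 45\right) \left(-57 + p{\left(-7,-2 \right)}\right) - 3\right) \left(-68 - 26\right) = \left(\left(56 - 45\right) \left(-57 - 7\right) - 3\right) \left(-68 - 26\right) = \left(11 \left(-64\right) - 3\right) \left(-68 - 26\right) = \left(-704 - 3\right) \left(-94\right) = \left(-707\right) \left(-94\right) = 66458$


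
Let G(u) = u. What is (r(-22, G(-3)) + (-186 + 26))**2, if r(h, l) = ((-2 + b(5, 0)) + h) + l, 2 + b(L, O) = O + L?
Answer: 33856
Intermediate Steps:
b(L, O) = -2 + L + O (b(L, O) = -2 + (O + L) = -2 + (L + O) = -2 + L + O)
r(h, l) = 1 + h + l (r(h, l) = ((-2 + (-2 + 5 + 0)) + h) + l = ((-2 + 3) + h) + l = (1 + h) + l = 1 + h + l)
(r(-22, G(-3)) + (-186 + 26))**2 = ((1 - 22 - 3) + (-186 + 26))**2 = (-24 - 160)**2 = (-184)**2 = 33856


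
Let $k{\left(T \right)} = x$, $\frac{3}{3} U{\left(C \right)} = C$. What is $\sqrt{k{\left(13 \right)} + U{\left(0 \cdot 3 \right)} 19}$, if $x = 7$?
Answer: $\sqrt{7} \approx 2.6458$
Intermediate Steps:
$U{\left(C \right)} = C$
$k{\left(T \right)} = 7$
$\sqrt{k{\left(13 \right)} + U{\left(0 \cdot 3 \right)} 19} = \sqrt{7 + 0 \cdot 3 \cdot 19} = \sqrt{7 + 0 \cdot 19} = \sqrt{7 + 0} = \sqrt{7}$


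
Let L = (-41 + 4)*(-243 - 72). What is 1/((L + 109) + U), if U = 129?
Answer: 1/11893 ≈ 8.4083e-5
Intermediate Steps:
L = 11655 (L = -37*(-315) = 11655)
1/((L + 109) + U) = 1/((11655 + 109) + 129) = 1/(11764 + 129) = 1/11893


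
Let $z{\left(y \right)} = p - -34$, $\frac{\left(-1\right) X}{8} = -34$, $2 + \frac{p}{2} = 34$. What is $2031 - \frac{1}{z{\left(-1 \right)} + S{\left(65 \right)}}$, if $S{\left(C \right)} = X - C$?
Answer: $\frac{619454}{305} \approx 2031.0$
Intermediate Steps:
$p = 64$ ($p = -4 + 2 \cdot 34 = -4 + 68 = 64$)
$X = 272$ ($X = \left(-8\right) \left(-34\right) = 272$)
$z{\left(y \right)} = 98$ ($z{\left(y \right)} = 64 - -34 = 64 + 34 = 98$)
$S{\left(C \right)} = 272 - C$
$2031 - \frac{1}{z{\left(-1 \right)} + S{\left(65 \right)}} = 2031 - \frac{1}{98 + \left(272 - 65\right)} = 2031 - \frac{1}{98 + 207} = 2031 - \frac{1}{305} = \frac{619454}{305}$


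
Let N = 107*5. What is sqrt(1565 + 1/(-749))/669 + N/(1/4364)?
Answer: 2334740 + 442*sqrt(4494)/501081 ≈ 2.3347e+6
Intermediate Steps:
N = 535
sqrt(1565 + 1/(-749))/669 + N/(1/4364) = sqrt(1565 + 1/(-749))/669 + 535/(1/4364) = sqrt(1565 - 1/749)*(1/669) + 535/(1/4364) = sqrt(1172184/749)*(1/669) + 535*4364 = (442*sqrt(4494)/749)*(1/669) + 2334740 = 442*sqrt(4494)/501081 + 2334740 = 2334740 + 442*sqrt(4494)/501081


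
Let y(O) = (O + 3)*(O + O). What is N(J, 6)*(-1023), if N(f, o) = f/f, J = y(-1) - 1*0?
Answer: -1023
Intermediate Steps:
y(O) = 2*O*(3 + O) (y(O) = (3 + O)*(2*O) = 2*O*(3 + O))
J = -4 (J = 2*(-1)*(3 - 1) - 1*0 = 2*(-1)*2 + 0 = -4 + 0 = -4)
N(f, o) = 1
N(J, 6)*(-1023) = 1*(-1023) = -1023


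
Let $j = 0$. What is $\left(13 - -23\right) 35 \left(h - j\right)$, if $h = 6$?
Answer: $7560$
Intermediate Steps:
$\left(13 - -23\right) 35 \left(h - j\right) = \left(13 - -23\right) 35 \left(6 - 0\right) = \left(13 + 23\right) 35 \left(6 + 0\right) = 36 \cdot 35 \cdot 6 = 1260 \cdot 6 = 7560$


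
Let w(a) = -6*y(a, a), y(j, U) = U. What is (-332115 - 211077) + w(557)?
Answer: -546534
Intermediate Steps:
w(a) = -6*a
(-332115 - 211077) + w(557) = (-332115 - 211077) - 6*557 = -543192 - 3342 = -546534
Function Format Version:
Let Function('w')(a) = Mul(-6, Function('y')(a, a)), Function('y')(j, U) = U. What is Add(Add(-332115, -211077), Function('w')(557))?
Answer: -546534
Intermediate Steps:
Function('w')(a) = Mul(-6, a)
Add(Add(-332115, -211077), Function('w')(557)) = Add(Add(-332115, -211077), Mul(-6, 557)) = Add(-543192, -3342) = -546534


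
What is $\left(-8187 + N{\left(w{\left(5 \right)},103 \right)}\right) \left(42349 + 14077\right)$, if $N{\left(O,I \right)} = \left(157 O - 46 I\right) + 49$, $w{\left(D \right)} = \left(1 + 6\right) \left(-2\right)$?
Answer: $-850565524$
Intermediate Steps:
$w{\left(D \right)} = -14$ ($w{\left(D \right)} = 7 \left(-2\right) = -14$)
$N{\left(O,I \right)} = 49 - 46 I + 157 O$ ($N{\left(O,I \right)} = \left(- 46 I + 157 O\right) + 49 = 49 - 46 I + 157 O$)
$\left(-8187 + N{\left(w{\left(5 \right)},103 \right)}\right) \left(42349 + 14077\right) = \left(-8187 + \left(49 - 4738 + 157 \left(-14\right)\right)\right) \left(42349 + 14077\right) = \left(-8187 - 6887\right) 56426 = \left(-15074\right) 56426 = -850565524$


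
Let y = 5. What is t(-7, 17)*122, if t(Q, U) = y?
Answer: 610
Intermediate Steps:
t(Q, U) = 5
t(-7, 17)*122 = 5*122 = 610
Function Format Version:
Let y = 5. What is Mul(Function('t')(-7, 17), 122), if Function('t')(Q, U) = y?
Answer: 610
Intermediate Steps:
Function('t')(Q, U) = 5
Mul(Function('t')(-7, 17), 122) = Mul(5, 122) = 610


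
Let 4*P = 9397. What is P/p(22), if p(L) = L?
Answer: 9397/88 ≈ 106.78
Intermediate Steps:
P = 9397/4 (P = (1/4)*9397 = 9397/4 ≈ 2349.3)
P/p(22) = (9397/4)/22 = (1/22)*(9397/4) = 9397/88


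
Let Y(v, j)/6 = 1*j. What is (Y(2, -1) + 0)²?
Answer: 36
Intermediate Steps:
Y(v, j) = 6*j (Y(v, j) = 6*(1*j) = 6*j)
(Y(2, -1) + 0)² = (6*(-1) + 0)² = (-6 + 0)² = (-6)² = 36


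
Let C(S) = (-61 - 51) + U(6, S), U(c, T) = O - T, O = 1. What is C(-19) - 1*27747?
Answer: -27839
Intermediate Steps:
U(c, T) = 1 - T
C(S) = -111 - S (C(S) = (-61 - 51) + (1 - S) = -112 + (1 - S) = -111 - S)
C(-19) - 1*27747 = (-111 - 1*(-19)) - 1*27747 = (-111 + 19) - 27747 = -92 - 27747 = -27839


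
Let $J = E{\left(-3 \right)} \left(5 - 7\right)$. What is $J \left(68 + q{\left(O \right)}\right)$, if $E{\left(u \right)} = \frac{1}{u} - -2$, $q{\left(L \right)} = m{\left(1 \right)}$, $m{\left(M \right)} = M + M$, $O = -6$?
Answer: $- \frac{700}{3} \approx -233.33$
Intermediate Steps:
$m{\left(M \right)} = 2 M$
$q{\left(L \right)} = 2$ ($q{\left(L \right)} = 2 \cdot 1 = 2$)
$E{\left(u \right)} = 2 + \frac{1}{u}$ ($E{\left(u \right)} = \frac{1}{u} + 2 = 2 + \frac{1}{u}$)
$J = - \frac{10}{3}$ ($J = \left(2 + \frac{1}{-3}\right) \left(5 - 7\right) = \left(2 - \frac{1}{3}\right) \left(5 - 7\right) = \frac{5 \left(5 - 7\right)}{3} = \frac{5}{3} \left(-2\right) = - \frac{10}{3} \approx -3.3333$)
$J \left(68 + q{\left(O \right)}\right) = - \frac{10 \left(68 + 2\right)}{3} = \left(- \frac{10}{3}\right) 70 = - \frac{700}{3}$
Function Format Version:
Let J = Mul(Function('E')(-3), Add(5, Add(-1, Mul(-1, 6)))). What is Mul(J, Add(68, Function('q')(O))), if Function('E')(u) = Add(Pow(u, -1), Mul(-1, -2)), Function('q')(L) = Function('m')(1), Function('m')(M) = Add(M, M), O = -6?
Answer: Rational(-700, 3) ≈ -233.33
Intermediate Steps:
Function('m')(M) = Mul(2, M)
Function('q')(L) = 2 (Function('q')(L) = Mul(2, 1) = 2)
Function('E')(u) = Add(2, Pow(u, -1)) (Function('E')(u) = Add(Pow(u, -1), 2) = Add(2, Pow(u, -1)))
J = Rational(-10, 3) (J = Mul(Add(2, Pow(-3, -1)), Add(5, Add(-1, Mul(-1, 6)))) = Mul(Add(2, Rational(-1, 3)), Add(5, Add(-1, -6))) = Mul(Rational(5, 3), Add(5, -7)) = Mul(Rational(5, 3), -2) = Rational(-10, 3) ≈ -3.3333)
Mul(J, Add(68, Function('q')(O))) = Mul(Rational(-10, 3), Add(68, 2)) = Mul(Rational(-10, 3), 70) = Rational(-700, 3)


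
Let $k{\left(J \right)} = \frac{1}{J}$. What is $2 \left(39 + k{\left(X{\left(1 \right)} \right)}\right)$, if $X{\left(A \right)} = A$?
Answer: $80$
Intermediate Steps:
$2 \left(39 + k{\left(X{\left(1 \right)} \right)}\right) = 2 \left(39 + 1^{-1}\right) = 2 \left(39 + 1\right) = 2 \cdot 40 = 80$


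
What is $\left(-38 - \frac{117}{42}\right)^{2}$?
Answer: $\frac{326041}{196} \approx 1663.5$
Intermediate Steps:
$\left(-38 - \frac{117}{42}\right)^{2} = \left(-38 - \frac{39}{14}\right)^{2} = \left(- \frac{571}{14}\right)^{2} = \frac{326041}{196}$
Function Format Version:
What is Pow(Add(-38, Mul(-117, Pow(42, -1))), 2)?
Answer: Rational(326041, 196) ≈ 1663.5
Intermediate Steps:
Pow(Add(-38, Mul(-117, Pow(42, -1))), 2) = Pow(Add(-38, Mul(-117, Rational(1, 42))), 2) = Pow(Add(-38, Rational(-39, 14)), 2) = Pow(Rational(-571, 14), 2) = Rational(326041, 196)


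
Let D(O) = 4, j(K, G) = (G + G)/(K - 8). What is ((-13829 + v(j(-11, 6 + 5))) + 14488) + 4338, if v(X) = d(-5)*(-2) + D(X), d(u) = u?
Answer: 5011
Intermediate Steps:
j(K, G) = 2*G/(-8 + K) (j(K, G) = (2*G)/(-8 + K) = 2*G/(-8 + K))
v(X) = 14 (v(X) = -5*(-2) + 4 = 10 + 4 = 14)
((-13829 + v(j(-11, 6 + 5))) + 14488) + 4338 = ((-13829 + 14) + 14488) + 4338 = (-13815 + 14488) + 4338 = 673 + 4338 = 5011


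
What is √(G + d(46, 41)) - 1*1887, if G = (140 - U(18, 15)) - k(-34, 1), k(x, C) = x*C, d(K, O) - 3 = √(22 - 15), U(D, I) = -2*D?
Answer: -1887 + √(213 + √7) ≈ -1872.3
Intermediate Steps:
d(K, O) = 3 + √7 (d(K, O) = 3 + √(22 - 15) = 3 + √7)
k(x, C) = C*x
G = 210 (G = (140 - (-2)*18) - (-34) = (140 - 1*(-36)) - 1*(-34) = (140 + 36) + 34 = 176 + 34 = 210)
√(G + d(46, 41)) - 1*1887 = √(210 + (3 + √7)) - 1*1887 = √(213 + √7) - 1887 = -1887 + √(213 + √7)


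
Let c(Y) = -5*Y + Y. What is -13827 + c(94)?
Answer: -14203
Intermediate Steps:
c(Y) = -4*Y
-13827 + c(94) = -13827 - 4*94 = -13827 - 376 = -14203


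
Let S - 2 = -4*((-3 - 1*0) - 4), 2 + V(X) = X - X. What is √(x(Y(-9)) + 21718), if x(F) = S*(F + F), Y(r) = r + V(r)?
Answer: √21058 ≈ 145.11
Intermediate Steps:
V(X) = -2 (V(X) = -2 + (X - X) = -2 + 0 = -2)
S = 30 (S = 2 - 4*((-3 - 1*0) - 4) = 2 - 4*((-3 + 0) - 4) = 2 - 4*(-3 - 4) = 2 - 4*(-7) = 2 + 28 = 30)
Y(r) = -2 + r (Y(r) = r - 2 = -2 + r)
x(F) = 60*F (x(F) = 30*(F + F) = 30*(2*F) = 60*F)
√(x(Y(-9)) + 21718) = √(60*(-2 - 9) + 21718) = √(60*(-11) + 21718) = √(-660 + 21718) = √21058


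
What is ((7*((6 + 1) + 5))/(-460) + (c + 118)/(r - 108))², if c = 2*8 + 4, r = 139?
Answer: 231617961/12709225 ≈ 18.224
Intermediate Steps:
c = 20 (c = 16 + 4 = 20)
((7*((6 + 1) + 5))/(-460) + (c + 118)/(r - 108))² = ((7*((6 + 1) + 5))/(-460) + (20 + 118)/(139 - 108))² = ((7*(7 + 5))*(-1/460) + 138/31)² = ((7*12)*(-1/460) + 138*(1/31))² = (84*(-1/460) + 138/31)² = (-21/115 + 138/31)² = (15219/3565)² = 231617961/12709225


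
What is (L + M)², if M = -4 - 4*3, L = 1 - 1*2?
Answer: 289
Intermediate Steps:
L = -1 (L = 1 - 2 = -1)
M = -16 (M = -4 - 12 = -16)
(L + M)² = (-1 - 16)² = (-17)² = 289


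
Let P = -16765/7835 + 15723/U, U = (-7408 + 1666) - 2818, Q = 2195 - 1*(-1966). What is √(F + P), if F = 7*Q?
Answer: √327492983295931555/3353380 ≈ 170.65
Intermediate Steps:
Q = 4161 (Q = 2195 + 1966 = 4161)
U = -8560 (U = -5742 - 2818 = -8560)
P = -53339621/13413520 (P = -16765/7835 + 15723/(-8560) = -16765*1/7835 + 15723*(-1/8560) = -3353/1567 - 15723/8560 = -53339621/13413520 ≈ -3.9766)
F = 29127 (F = 7*4161 = 29127)
√(F + P) = √(29127 - 53339621/13413520) = √(390642257419/13413520) = √327492983295931555/3353380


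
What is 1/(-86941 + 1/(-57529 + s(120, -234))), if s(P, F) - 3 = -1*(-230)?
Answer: -57296/4981371537 ≈ -1.1502e-5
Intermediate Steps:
s(P, F) = 233 (s(P, F) = 3 - 1*(-230) = 3 + 230 = 233)
1/(-86941 + 1/(-57529 + s(120, -234))) = 1/(-86941 + 1/(-57529 + 233)) = 1/(-86941 + 1/(-57296)) = 1/(-86941 - 1/57296) = 1/(-4981371537/57296) = -57296/4981371537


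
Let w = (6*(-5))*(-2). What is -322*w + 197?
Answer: -19123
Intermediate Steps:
w = 60 (w = -30*(-2) = 60)
-322*w + 197 = -322*60 + 197 = -19320 + 197 = -19123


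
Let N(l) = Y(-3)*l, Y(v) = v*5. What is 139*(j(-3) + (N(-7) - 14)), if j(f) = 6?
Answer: 13483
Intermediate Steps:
Y(v) = 5*v
N(l) = -15*l (N(l) = (5*(-3))*l = -15*l)
139*(j(-3) + (N(-7) - 14)) = 139*(6 + (-15*(-7) - 14)) = 139*(6 + (105 - 14)) = 139*(6 + 91) = 139*97 = 13483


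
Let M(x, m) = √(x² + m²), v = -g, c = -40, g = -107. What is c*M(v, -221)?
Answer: -40*√60290 ≈ -9821.6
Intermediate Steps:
v = 107 (v = -1*(-107) = 107)
M(x, m) = √(m² + x²)
c*M(v, -221) = -40*√((-221)² + 107²) = -40*√(48841 + 11449) = -40*√60290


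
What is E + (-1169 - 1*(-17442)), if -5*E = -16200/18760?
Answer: 7632118/469 ≈ 16273.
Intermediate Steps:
E = 81/469 (E = -(-3240)/18760 = -⅕*(-405/469) = 81/469 ≈ 0.17271)
E + (-1169 - 1*(-17442)) = 81/469 + (-1169 - 1*(-17442)) = 81/469 + (-1169 + 17442) = 81/469 + 16273 = 7632118/469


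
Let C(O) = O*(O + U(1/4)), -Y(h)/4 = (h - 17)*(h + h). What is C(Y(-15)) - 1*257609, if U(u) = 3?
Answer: 14476471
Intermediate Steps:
Y(h) = -8*h*(-17 + h) (Y(h) = -4*(h - 17)*(h + h) = -4*(-17 + h)*2*h = -8*h*(-17 + h))
C(O) = O*(3 + O) (C(O) = O*(O + 3) = O*(3 + O))
C(Y(-15)) - 1*257609 = (8*(-15)*(17 - 1*(-15)))*(3 + 8*(-15)*(17 - 1*(-15))) - 1*257609 = (8*(-15)*(17 + 15))*(3 + 8*(-15)*(17 + 15)) - 257609 = (8*(-15)*32)*(3 + 8*(-15)*32) - 257609 = -3840*(3 - 3840) - 257609 = -3840*(-3837) - 257609 = 14734080 - 257609 = 14476471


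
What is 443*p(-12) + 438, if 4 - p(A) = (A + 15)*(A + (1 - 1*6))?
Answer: 24803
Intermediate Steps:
p(A) = 4 - (-5 + A)*(15 + A) (p(A) = 4 - (A + 15)*(A + (1 - 1*6)) = 4 - (15 + A)*(A + (1 - 6)) = 4 - (15 + A)*(A - 5) = 4 - (15 + A)*(-5 + A) = 4 - (-5 + A)*(15 + A))
443*p(-12) + 438 = 443*(79 - 1*(-12)² - 10*(-12)) + 438 = 443*(79 - 1*144 + 120) + 438 = 443*(79 - 144 + 120) + 438 = 443*55 + 438 = 24365 + 438 = 24803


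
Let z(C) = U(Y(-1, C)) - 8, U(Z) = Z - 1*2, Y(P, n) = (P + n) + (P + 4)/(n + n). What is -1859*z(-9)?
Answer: 224939/6 ≈ 37490.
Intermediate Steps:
Y(P, n) = P + n + (4 + P)/(2*n) (Y(P, n) = (P + n) + (4 + P)/((2*n)) = (P + n) + (4 + P)*(1/(2*n)) = (P + n) + (4 + P)/(2*n) = P + n + (4 + P)/(2*n))
U(Z) = -2 + Z (U(Z) = Z - 2 = -2 + Z)
z(C) = -10 + (3/2 + C*(-1 + C))/C (z(C) = (-2 + (2 + (½)*(-1) + C*(-1 + C))/C) - 8 = (-2 + (2 - ½ + C*(-1 + C))/C) - 8 = (-2 + (3/2 + C*(-1 + C))/C) - 8 = -10 + (3/2 + C*(-1 + C))/C)
-1859*z(-9) = -1859*(-11 - 9 + (3/2)/(-9)) = -1859*(-11 - 9 + (3/2)*(-⅑)) = -1859*(-11 - 9 - ⅙) = -1859*(-121/6) = 224939/6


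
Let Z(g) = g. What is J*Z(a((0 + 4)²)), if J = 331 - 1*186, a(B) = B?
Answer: 2320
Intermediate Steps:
J = 145 (J = 331 - 186 = 145)
J*Z(a((0 + 4)²)) = 145*(0 + 4)² = 145*4² = 145*16 = 2320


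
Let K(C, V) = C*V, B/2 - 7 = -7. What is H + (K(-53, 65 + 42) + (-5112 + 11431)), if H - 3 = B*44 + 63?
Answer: 714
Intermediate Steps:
B = 0 (B = 14 + 2*(-7) = 14 - 14 = 0)
H = 66 (H = 3 + (0*44 + 63) = 3 + (0 + 63) = 3 + 63 = 66)
H + (K(-53, 65 + 42) + (-5112 + 11431)) = 66 + (-53*(65 + 42) + (-5112 + 11431)) = 66 + (-53*107 + 6319) = 66 + (-5671 + 6319) = 66 + 648 = 714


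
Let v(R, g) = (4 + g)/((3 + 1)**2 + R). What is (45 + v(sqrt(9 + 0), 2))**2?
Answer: 741321/361 ≈ 2053.5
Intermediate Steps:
v(R, g) = (4 + g)/(16 + R) (v(R, g) = (4 + g)/(4**2 + R) = (4 + g)/(16 + R))
(45 + v(sqrt(9 + 0), 2))**2 = (45 + (4 + 2)/(16 + sqrt(9 + 0)))**2 = (45 + 6/(16 + sqrt(9)))**2 = (45 + 6/(16 + 3))**2 = (45 + 6/19)**2 = (861/19)**2 = 741321/361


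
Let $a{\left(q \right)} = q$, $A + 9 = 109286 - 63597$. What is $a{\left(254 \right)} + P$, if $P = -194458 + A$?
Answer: $-148524$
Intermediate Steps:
$A = 45680$ ($A = -9 + \left(109286 - 63597\right) = -9 + 45689 = 45680$)
$P = -148778$ ($P = -194458 + 45680 = -148778$)
$a{\left(254 \right)} + P = 254 - 148778 = -148524$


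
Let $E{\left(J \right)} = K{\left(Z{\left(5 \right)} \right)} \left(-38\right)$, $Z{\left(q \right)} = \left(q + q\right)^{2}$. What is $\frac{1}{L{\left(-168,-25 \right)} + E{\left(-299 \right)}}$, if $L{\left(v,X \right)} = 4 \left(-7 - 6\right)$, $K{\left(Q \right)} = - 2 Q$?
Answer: $\frac{1}{7548} \approx 0.00013249$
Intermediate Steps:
$Z{\left(q \right)} = 4 q^{2}$ ($Z{\left(q \right)} = \left(2 q\right)^{2} = 4 q^{2}$)
$L{\left(v,X \right)} = -52$ ($L{\left(v,X \right)} = 4 \left(-13\right) = -52$)
$E{\left(J \right)} = 7600$ ($E{\left(J \right)} = - 2 \cdot 4 \cdot 5^{2} \left(-38\right) = - 2 \cdot 4 \cdot 25 \left(-38\right) = \left(-2\right) 100 \left(-38\right) = \left(-200\right) \left(-38\right) = 7600$)
$\frac{1}{L{\left(-168,-25 \right)} + E{\left(-299 \right)}} = \frac{1}{-52 + 7600} = \frac{1}{7548}$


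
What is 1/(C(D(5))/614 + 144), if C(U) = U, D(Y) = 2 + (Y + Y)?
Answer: 307/44214 ≈ 0.0069435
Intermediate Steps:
D(Y) = 2 + 2*Y
1/(C(D(5))/614 + 144) = 1/((2 + 2*5)/614 + 144) = 1/((2 + 10)*(1/614) + 144) = 1/(12*(1/614) + 144) = 1/(6/307 + 144) = 1/(44214/307) = 307/44214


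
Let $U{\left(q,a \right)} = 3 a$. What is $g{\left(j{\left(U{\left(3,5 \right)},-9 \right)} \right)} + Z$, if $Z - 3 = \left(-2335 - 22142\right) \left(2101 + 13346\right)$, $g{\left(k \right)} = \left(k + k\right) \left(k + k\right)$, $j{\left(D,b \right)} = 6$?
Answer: $-378096072$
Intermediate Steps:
$g{\left(k \right)} = 4 k^{2}$ ($g{\left(k \right)} = 2 k 2 k = 4 k^{2}$)
$Z = -378096216$ ($Z = 3 + \left(-2335 - 22142\right) \left(2101 + 13346\right) = 3 - 378096219 = -378096216$)
$g{\left(j{\left(U{\left(3,5 \right)},-9 \right)} \right)} + Z = 4 \cdot 6^{2} - 378096216 = 4 \cdot 36 - 378096216 = 144 - 378096216 = -378096072$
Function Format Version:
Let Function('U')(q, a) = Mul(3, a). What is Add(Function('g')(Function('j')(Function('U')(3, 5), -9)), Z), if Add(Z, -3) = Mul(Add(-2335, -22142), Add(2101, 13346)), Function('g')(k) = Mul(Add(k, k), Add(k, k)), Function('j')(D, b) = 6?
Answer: -378096072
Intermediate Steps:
Function('g')(k) = Mul(4, Pow(k, 2)) (Function('g')(k) = Mul(Mul(2, k), Mul(2, k)) = Mul(4, Pow(k, 2)))
Z = -378096216 (Z = Add(3, Mul(Add(-2335, -22142), Add(2101, 13346))) = Add(3, Mul(-24477, 15447)) = Add(3, -378096219) = -378096216)
Add(Function('g')(Function('j')(Function('U')(3, 5), -9)), Z) = Add(Mul(4, Pow(6, 2)), -378096216) = Add(Mul(4, 36), -378096216) = Add(144, -378096216) = -378096072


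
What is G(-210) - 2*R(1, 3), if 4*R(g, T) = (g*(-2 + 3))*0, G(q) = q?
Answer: -210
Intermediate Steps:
R(g, T) = 0 (R(g, T) = ((g*(-2 + 3))*0)/4 = ((g*1)*0)/4 = (g*0)/4 = (¼)*0 = 0)
G(-210) - 2*R(1, 3) = -210 - 2*0 = -210 - 1*0 = -210 + 0 = -210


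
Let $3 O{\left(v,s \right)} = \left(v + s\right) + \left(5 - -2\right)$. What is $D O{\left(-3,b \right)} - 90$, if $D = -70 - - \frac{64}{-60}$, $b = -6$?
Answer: $- \frac{1918}{45} \approx -42.622$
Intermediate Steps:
$O{\left(v,s \right)} = \frac{7}{3} + \frac{s}{3} + \frac{v}{3}$ ($O{\left(v,s \right)} = \frac{\left(v + s\right) + \left(5 - -2\right)}{3} = \frac{\left(s + v\right) + \left(5 + 2\right)}{3} = \frac{\left(s + v\right) + 7}{3} = \frac{7 + s + v}{3} = \frac{7}{3} + \frac{s}{3} + \frac{v}{3}$)
$D = - \frac{1066}{15}$ ($D = -70 - \left(-64\right) \left(- \frac{1}{60}\right) = -70 - \frac{16}{15} = - \frac{1066}{15} \approx -71.067$)
$D O{\left(-3,b \right)} - 90 = - \frac{1066 \left(\frac{7}{3} + \frac{1}{3} \left(-6\right) + \frac{1}{3} \left(-3\right)\right)}{15} - 90 = - \frac{1066 \left(\frac{7}{3} - 2 - 1\right)}{15} - 90 = \left(- \frac{1066}{15}\right) \left(- \frac{2}{3}\right) - 90 = \frac{2132}{45} - 90 = - \frac{1918}{45}$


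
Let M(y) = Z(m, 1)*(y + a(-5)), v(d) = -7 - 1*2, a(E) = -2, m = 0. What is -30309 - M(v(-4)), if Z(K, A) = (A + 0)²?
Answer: -30298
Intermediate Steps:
v(d) = -9 (v(d) = -7 - 2 = -9)
Z(K, A) = A²
M(y) = -2 + y (M(y) = 1²*(y - 2) = 1*(-2 + y) = -2 + y)
-30309 - M(v(-4)) = -30309 - (-2 - 9) = -30309 - 1*(-11) = -30309 + 11 = -30298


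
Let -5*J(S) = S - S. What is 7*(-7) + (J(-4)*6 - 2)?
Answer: -51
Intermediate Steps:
J(S) = 0 (J(S) = -(S - S)/5 = -⅕*0 = 0)
7*(-7) + (J(-4)*6 - 2) = 7*(-7) + (0*6 - 2) = -49 + (0 - 2) = -49 - 2 = -51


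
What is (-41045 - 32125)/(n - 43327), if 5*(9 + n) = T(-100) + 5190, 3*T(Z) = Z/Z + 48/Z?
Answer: 27438750/15861737 ≈ 1.7299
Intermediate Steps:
T(Z) = ⅓ + 16/Z (T(Z) = (Z/Z + 48/Z)/3 = (1 + 48/Z)/3 = ⅓ + 16/Z)
n = 385888/375 (n = -9 + ((⅓)*(48 - 100)/(-100) + 5190)/5 = -9 + ((⅓)*(-1/100)*(-52) + 5190)/5 = -9 + (13/75 + 5190)/5 = -9 + (⅕)*(389263/75) = -9 + 389263/375 = 385888/375 ≈ 1029.0)
(-41045 - 32125)/(n - 43327) = (-41045 - 32125)/(385888/375 - 43327) = -73170/(-15861737/375) = -73170*(-375/15861737) = 27438750/15861737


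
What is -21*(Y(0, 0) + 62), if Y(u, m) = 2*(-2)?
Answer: -1218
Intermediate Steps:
Y(u, m) = -4
-21*(Y(0, 0) + 62) = -21*(-4 + 62) = -21*58 = -1218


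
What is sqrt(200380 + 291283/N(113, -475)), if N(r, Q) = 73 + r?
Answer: sqrt(6986525118)/186 ≈ 449.38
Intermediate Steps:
sqrt(200380 + 291283/N(113, -475)) = sqrt(200380 + 291283/(73 + 113)) = sqrt(200380 + 291283/186) = sqrt(37561963/186) = sqrt(6986525118)/186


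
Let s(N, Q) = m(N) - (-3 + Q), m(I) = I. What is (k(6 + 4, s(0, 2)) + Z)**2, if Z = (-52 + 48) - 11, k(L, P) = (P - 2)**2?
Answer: 196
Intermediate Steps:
s(N, Q) = 3 + N - Q (s(N, Q) = N - (-3 + Q) = N + (3 - Q) = 3 + N - Q)
k(L, P) = (-2 + P)**2
Z = -15 (Z = -4 - 11 = -15)
(k(6 + 4, s(0, 2)) + Z)**2 = ((-2 + (3 + 0 - 1*2))**2 - 15)**2 = ((-2 + (3 + 0 - 2))**2 - 15)**2 = ((-2 + 1)**2 - 15)**2 = ((-1)**2 - 15)**2 = (1 - 15)**2 = (-14)**2 = 196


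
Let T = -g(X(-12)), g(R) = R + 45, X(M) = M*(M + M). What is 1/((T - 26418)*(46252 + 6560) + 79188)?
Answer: -1/1412694624 ≈ -7.0787e-10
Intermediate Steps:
X(M) = 2*M² (X(M) = M*(2*M) = 2*M²)
g(R) = 45 + R
T = -333 (T = -(45 + 2*(-12)²) = -(45 + 2*144) = -(45 + 288) = -1*333 = -333)
1/((T - 26418)*(46252 + 6560) + 79188) = 1/((-333 - 26418)*(46252 + 6560) + 79188) = 1/(-26751*52812 + 79188) = 1/(-1412773812 + 79188) = 1/(-1412694624) = -1/1412694624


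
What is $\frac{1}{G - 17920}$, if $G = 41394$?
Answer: $\frac{1}{23474} \approx 4.26 \cdot 10^{-5}$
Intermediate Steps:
$\frac{1}{G - 17920} = \frac{1}{41394 - 17920} = \frac{1}{23474}$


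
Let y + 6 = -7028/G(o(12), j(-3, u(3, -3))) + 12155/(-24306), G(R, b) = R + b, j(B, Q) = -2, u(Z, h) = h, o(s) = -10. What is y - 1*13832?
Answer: -322123369/24306 ≈ -13253.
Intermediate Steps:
y = 14077223/24306 (y = -6 + (-7028/(-10 - 2) + 12155/(-24306)) = -6 + (-7028/(-12) + 12155*(-1/24306)) = -6 + (-7028*(-1/12) - 12155/24306) = -6 + (1757/3 - 12155/24306) = -6 + 14223059/24306 = 14077223/24306 ≈ 579.17)
y - 1*13832 = 14077223/24306 - 1*13832 = 14077223/24306 - 13832 = -322123369/24306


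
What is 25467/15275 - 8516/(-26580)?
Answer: 3103826/1561575 ≈ 1.9876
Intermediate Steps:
25467/15275 - 8516/(-26580) = 25467*(1/15275) - 8516*(-1/26580) = 1959/1175 + 2129/6645 = 3103826/1561575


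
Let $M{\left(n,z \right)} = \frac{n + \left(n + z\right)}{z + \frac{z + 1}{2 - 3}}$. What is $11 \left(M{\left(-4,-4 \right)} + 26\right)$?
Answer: $418$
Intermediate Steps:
$M{\left(n,z \right)} = - z - 2 n$ ($M{\left(n,z \right)} = \frac{z + 2 n}{z + \frac{1 + z}{-1}} = \frac{z + 2 n}{z + \left(1 + z\right) \left(-1\right)} = \frac{z + 2 n}{z - \left(1 + z\right)} = \frac{z + 2 n}{-1} = \left(z + 2 n\right) \left(-1\right) = - z - 2 n$)
$11 \left(M{\left(-4,-4 \right)} + 26\right) = 11 \left(\left(\left(-1\right) \left(-4\right) - -8\right) + 26\right) = 11 \left(\left(4 + 8\right) + 26\right) = 11 \left(12 + 26\right) = 11 \cdot 38 = 418$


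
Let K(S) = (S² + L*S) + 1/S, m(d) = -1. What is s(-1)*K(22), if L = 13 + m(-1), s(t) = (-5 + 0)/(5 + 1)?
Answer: -82285/132 ≈ -623.37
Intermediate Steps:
s(t) = -⅚ (s(t) = -5/6 = -5*⅙ = -⅚)
L = 12 (L = 13 - 1 = 12)
K(S) = 1/S + S² + 12*S (K(S) = (S² + 12*S) + 1/S = 1/S + S² + 12*S)
s(-1)*K(22) = -5*(1 + 22²*(12 + 22))/(6*22) = -5*(1 + 484*34)/132 = -5*(1 + 16456)/132 = -5*16457/132 = -⅚*16457/22 = -82285/132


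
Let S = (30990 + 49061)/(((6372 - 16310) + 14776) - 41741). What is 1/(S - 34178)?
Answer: -36903/1261350785 ≈ -2.9257e-5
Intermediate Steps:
S = -80051/36903 (S = 80051/((-9938 + 14776) - 41741) = 80051/(4838 - 41741) = 80051/(-36903) = 80051*(-1/36903) = -80051/36903 ≈ -2.1692)
1/(S - 34178) = 1/(-80051/36903 - 34178) = 1/(-1261350785/36903) = -36903/1261350785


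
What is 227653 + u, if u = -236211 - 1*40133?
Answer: -48691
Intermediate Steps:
u = -276344 (u = -236211 - 40133 = -276344)
227653 + u = 227653 - 276344 = -48691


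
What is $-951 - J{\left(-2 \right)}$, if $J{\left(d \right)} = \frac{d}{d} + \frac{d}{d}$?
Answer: $-953$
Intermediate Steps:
$J{\left(d \right)} = 2$ ($J{\left(d \right)} = 1 + 1 = 2$)
$-951 - J{\left(-2 \right)} = -951 - 2 = -953$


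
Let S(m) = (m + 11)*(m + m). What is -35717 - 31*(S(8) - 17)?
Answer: -44614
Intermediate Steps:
S(m) = 2*m*(11 + m) (S(m) = (11 + m)*(2*m) = 2*m*(11 + m))
-35717 - 31*(S(8) - 17) = -35717 - 31*(2*8*(11 + 8) - 17) = -35717 - 31*(2*8*19 - 17) = -35717 - 31*(304 - 17) = -35717 - 31*287 = -35717 - 1*8897 = -35717 - 8897 = -44614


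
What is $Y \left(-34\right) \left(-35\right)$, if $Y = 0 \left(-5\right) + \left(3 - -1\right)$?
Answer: $4760$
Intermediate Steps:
$Y = 4$ ($Y = 0 + \left(3 + 1\right) = 0 + 4 = 4$)
$Y \left(-34\right) \left(-35\right) = 4 \left(-34\right) \left(-35\right) = \left(-136\right) \left(-35\right) = 4760$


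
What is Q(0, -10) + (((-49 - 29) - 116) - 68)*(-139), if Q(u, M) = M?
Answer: 36408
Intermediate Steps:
Q(0, -10) + (((-49 - 29) - 116) - 68)*(-139) = -10 + (((-49 - 29) - 116) - 68)*(-139) = -10 + ((-78 - 116) - 68)*(-139) = -10 + (-194 - 68)*(-139) = -10 - 262*(-139) = -10 + 36418 = 36408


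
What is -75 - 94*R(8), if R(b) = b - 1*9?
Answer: 19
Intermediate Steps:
R(b) = -9 + b (R(b) = b - 9 = -9 + b)
-75 - 94*R(8) = -75 - 94*(-9 + 8) = -75 - 94*(-1) = -75 + 94 = 19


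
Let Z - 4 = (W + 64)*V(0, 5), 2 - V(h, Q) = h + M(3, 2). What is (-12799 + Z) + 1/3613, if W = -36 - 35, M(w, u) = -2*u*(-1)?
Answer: -46177752/3613 ≈ -12781.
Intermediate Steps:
M(w, u) = 2*u
W = -71
V(h, Q) = -2 - h (V(h, Q) = 2 - (h + 2*2) = 2 - (h + 4) = 2 - (4 + h) = 2 + (-4 - h) = -2 - h)
Z = 18 (Z = 4 + (-71 + 64)*(-2 - 1*0) = 4 - 7*(-2 + 0) = 4 - 7*(-2) = 4 + 14 = 18)
(-12799 + Z) + 1/3613 = (-12799 + 18) + 1/3613 = -12781 + 1/3613 = -46177752/3613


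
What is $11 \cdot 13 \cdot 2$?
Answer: $286$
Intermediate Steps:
$11 \cdot 13 \cdot 2 = 143 \cdot 2 = 286$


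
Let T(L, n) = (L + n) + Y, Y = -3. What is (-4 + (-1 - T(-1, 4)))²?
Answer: 25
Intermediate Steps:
T(L, n) = -3 + L + n (T(L, n) = (L + n) - 3 = -3 + L + n)
(-4 + (-1 - T(-1, 4)))² = (-4 + (-1 - (-3 - 1 + 4)))² = (-4 + (-1 - 1*0))² = (-4 + (-1 + 0))² = (-4 - 1)² = (-5)² = 25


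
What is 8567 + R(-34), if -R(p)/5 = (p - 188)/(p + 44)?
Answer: 8678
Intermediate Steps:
R(p) = -5*(-188 + p)/(44 + p) (R(p) = -5*(p - 188)/(p + 44) = -5*(-188 + p)/(44 + p))
8567 + R(-34) = 8567 + 5*(188 - 1*(-34))/(44 - 34) = 8567 + 5*(188 + 34)/10 = 8567 + 5*(1/10)*222 = 8567 + 111 = 8678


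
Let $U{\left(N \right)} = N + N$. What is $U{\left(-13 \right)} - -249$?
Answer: $223$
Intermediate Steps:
$U{\left(N \right)} = 2 N$
$U{\left(-13 \right)} - -249 = 2 \left(-13\right) - -249 = -26 + 249 = 223$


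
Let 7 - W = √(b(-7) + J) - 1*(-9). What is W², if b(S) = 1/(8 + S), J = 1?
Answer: (2 + √2)² ≈ 11.657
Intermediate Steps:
W = -2 - √2 (W = 7 - (√(1/(8 - 7) + 1) - 1*(-9)) = 7 - (√(1/1 + 1) + 9) = 7 - (√(1 + 1) + 9) = 7 - (√2 + 9) = 7 - (9 + √2) = 7 + (-9 - √2) = -2 - √2 ≈ -3.4142)
W² = (-2 - √2)²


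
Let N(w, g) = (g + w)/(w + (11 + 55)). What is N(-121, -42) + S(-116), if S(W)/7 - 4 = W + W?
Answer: -87617/55 ≈ -1593.0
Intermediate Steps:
S(W) = 28 + 14*W (S(W) = 28 + 7*(W + W) = 28 + 7*(2*W) = 28 + 14*W)
N(w, g) = (g + w)/(66 + w) (N(w, g) = (g + w)/(w + 66) = (g + w)/(66 + w))
N(-121, -42) + S(-116) = (-42 - 121)/(66 - 121) + (28 + 14*(-116)) = -163/(-55) + (28 - 1624) = -1/55*(-163) - 1596 = 163/55 - 1596 = -87617/55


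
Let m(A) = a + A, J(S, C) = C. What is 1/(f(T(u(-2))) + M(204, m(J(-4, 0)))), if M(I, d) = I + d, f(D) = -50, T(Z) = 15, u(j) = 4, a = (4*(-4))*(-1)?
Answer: 1/170 ≈ 0.0058824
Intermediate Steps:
a = 16 (a = -16*(-1) = 16)
m(A) = 16 + A
1/(f(T(u(-2))) + M(204, m(J(-4, 0)))) = 1/(-50 + (204 + (16 + 0))) = 1/(-50 + (204 + 16)) = 1/(-50 + 220) = 1/170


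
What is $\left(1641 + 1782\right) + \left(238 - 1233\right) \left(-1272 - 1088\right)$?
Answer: $2351623$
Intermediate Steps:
$\left(1641 + 1782\right) + \left(238 - 1233\right) \left(-1272 - 1088\right) = 3423 - -2348200 = 3423 + 2348200 = 2351623$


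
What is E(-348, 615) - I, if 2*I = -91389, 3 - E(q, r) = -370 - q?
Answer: 91439/2 ≈ 45720.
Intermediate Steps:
E(q, r) = 373 + q (E(q, r) = 3 - (-370 - q) = 3 + (370 + q) = 373 + q)
I = -91389/2 (I = (½)*(-91389) = -91389/2 ≈ -45695.)
E(-348, 615) - I = (373 - 348) - 1*(-91389/2) = 25 + 91389/2 = 91439/2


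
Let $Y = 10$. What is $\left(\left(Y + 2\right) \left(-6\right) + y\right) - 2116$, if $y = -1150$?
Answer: $-3338$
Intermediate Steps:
$\left(\left(Y + 2\right) \left(-6\right) + y\right) - 2116 = \left(\left(10 + 2\right) \left(-6\right) - 1150\right) - 2116 = \left(12 \left(-6\right) - 1150\right) - 2116 = \left(-72 - 1150\right) - 2116 = -1222 - 2116 = -3338$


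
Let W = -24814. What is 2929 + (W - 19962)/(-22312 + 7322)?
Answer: 21975243/7495 ≈ 2932.0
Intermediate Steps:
2929 + (W - 19962)/(-22312 + 7322) = 2929 + (-24814 - 19962)/(-22312 + 7322) = 2929 - 44776/(-14990) = 2929 - 44776*(-1/14990) = 2929 + 22388/7495 = 21975243/7495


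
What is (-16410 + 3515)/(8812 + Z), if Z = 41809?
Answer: -12895/50621 ≈ -0.25474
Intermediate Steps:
(-16410 + 3515)/(8812 + Z) = (-16410 + 3515)/(8812 + 41809) = -12895/50621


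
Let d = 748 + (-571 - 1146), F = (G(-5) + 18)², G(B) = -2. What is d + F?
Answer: -713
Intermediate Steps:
F = 256 (F = (-2 + 18)² = 16² = 256)
d = -969 (d = 748 - 1717 = -969)
d + F = -969 + 256 = -713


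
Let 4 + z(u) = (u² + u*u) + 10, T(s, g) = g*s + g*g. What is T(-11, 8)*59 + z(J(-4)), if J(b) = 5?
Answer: -1360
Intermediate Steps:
T(s, g) = g² + g*s (T(s, g) = g*s + g² = g² + g*s)
z(u) = 6 + 2*u² (z(u) = -4 + ((u² + u*u) + 10) = -4 + ((u² + u²) + 10) = -4 + (2*u² + 10) = -4 + (10 + 2*u²) = 6 + 2*u²)
T(-11, 8)*59 + z(J(-4)) = (8*(8 - 11))*59 + (6 + 2*5²) = (8*(-3))*59 + (6 + 2*25) = -24*59 + (6 + 50) = -1416 + 56 = -1360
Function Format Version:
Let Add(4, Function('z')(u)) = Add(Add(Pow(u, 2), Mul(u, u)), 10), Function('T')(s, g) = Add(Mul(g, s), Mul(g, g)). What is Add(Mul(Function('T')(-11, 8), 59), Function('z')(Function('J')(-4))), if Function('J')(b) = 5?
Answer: -1360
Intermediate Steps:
Function('T')(s, g) = Add(Pow(g, 2), Mul(g, s)) (Function('T')(s, g) = Add(Mul(g, s), Pow(g, 2)) = Add(Pow(g, 2), Mul(g, s)))
Function('z')(u) = Add(6, Mul(2, Pow(u, 2))) (Function('z')(u) = Add(-4, Add(Add(Pow(u, 2), Mul(u, u)), 10)) = Add(-4, Add(Add(Pow(u, 2), Pow(u, 2)), 10)) = Add(-4, Add(Mul(2, Pow(u, 2)), 10)) = Add(-4, Add(10, Mul(2, Pow(u, 2)))) = Add(6, Mul(2, Pow(u, 2))))
Add(Mul(Function('T')(-11, 8), 59), Function('z')(Function('J')(-4))) = Add(Mul(Mul(8, Add(8, -11)), 59), Add(6, Mul(2, Pow(5, 2)))) = Add(Mul(Mul(8, -3), 59), Add(6, Mul(2, 25))) = Add(Mul(-24, 59), Add(6, 50)) = Add(-1416, 56) = -1360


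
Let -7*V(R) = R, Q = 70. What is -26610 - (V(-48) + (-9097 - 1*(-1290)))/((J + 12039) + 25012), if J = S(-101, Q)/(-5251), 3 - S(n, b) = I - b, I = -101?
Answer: -36239403661439/1361882389 ≈ -26610.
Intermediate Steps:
S(n, b) = 104 + b (S(n, b) = 3 - (-101 - b) = 3 + (101 + b) = 104 + b)
V(R) = -R/7
J = -174/5251 (J = (104 + 70)/(-5251) = 174*(-1/5251) = -174/5251 ≈ -0.033137)
-26610 - (V(-48) + (-9097 - 1*(-1290)))/((J + 12039) + 25012) = -26610 - (-1/7*(-48) + (-9097 - 1*(-1290)))/((-174/5251 + 12039) + 25012) = -26610 - (48/7 + (-9097 + 1290))/(63216615/5251 + 25012) = -26610 - (48/7 - 7807)/194554627/5251 = -26610 - (-54601)*5251/(7*194554627) = -26610 - 1*(-286709851/1361882389) = -26610 + 286709851/1361882389 = -36239403661439/1361882389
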